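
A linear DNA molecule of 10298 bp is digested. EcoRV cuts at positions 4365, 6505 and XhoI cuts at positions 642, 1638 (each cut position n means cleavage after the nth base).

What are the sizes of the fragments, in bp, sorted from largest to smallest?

Combined cut positions (sorted): 642, 1638, 4365, 6505.
Linear molecule, 4 cuts → 5 fragments:
  642 − 0 = 642 bp
  1638 − 642 = 996 bp
  4365 − 1638 = 2727 bp
  6505 − 4365 = 2140 bp
  10298 − 6505 = 3793 bp
Sorted largest to smallest: 3793, 2727, 2140, 996, 642 bp.

3793, 2727, 2140, 996, 642 bp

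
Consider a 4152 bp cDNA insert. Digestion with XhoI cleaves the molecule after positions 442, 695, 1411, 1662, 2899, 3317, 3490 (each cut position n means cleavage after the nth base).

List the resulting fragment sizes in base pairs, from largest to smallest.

1237, 716, 662, 442, 418, 253, 251, 173 bp

Linear molecule, 7 cuts → 8 fragments:
  442 − 0 = 442 bp
  695 − 442 = 253 bp
  1411 − 695 = 716 bp
  1662 − 1411 = 251 bp
  2899 − 1662 = 1237 bp
  3317 − 2899 = 418 bp
  3490 − 3317 = 173 bp
  4152 − 3490 = 662 bp
Sorted largest to smallest: 1237, 716, 662, 442, 418, 253, 251, 173 bp.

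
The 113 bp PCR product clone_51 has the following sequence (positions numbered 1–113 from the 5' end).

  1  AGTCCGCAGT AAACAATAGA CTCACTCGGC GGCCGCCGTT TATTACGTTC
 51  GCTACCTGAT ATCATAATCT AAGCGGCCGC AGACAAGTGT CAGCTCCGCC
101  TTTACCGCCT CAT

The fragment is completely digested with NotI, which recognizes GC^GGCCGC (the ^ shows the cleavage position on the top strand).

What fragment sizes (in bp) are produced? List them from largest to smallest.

NotI sites (GCGGCCGC) start at positions 29, 73.
NotI cuts after base 2 of each site, so after positions 30, 74.
Linear molecule, 2 cuts → 3 fragments:
  1–30 → 30 bp
  31–74 → 44 bp
  75–113 → 39 bp
Sorted largest to smallest: 44, 39, 30 bp.

44, 39, 30 bp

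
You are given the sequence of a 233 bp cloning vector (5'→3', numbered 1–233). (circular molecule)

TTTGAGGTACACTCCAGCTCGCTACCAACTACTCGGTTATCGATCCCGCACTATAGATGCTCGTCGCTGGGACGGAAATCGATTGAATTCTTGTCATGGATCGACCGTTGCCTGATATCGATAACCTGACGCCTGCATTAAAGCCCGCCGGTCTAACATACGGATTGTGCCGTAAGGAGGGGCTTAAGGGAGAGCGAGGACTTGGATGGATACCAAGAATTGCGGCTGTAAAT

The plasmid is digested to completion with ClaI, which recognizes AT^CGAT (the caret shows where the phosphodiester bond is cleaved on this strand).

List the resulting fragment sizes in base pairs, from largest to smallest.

ClaI sites (ATCGAT) start at positions 39, 78, 117.
ClaI cuts after base 2 of each site, so after positions 40, 79, 118.
Circular molecule, 3 cuts → 3 fragments:
  41–79 → 39 bp
  80–118 → 39 bp
  119–233 then 1–40 → 115 + 40 = 155 bp
Sorted largest to smallest: 155, 39, 39 bp.

155, 39, 39 bp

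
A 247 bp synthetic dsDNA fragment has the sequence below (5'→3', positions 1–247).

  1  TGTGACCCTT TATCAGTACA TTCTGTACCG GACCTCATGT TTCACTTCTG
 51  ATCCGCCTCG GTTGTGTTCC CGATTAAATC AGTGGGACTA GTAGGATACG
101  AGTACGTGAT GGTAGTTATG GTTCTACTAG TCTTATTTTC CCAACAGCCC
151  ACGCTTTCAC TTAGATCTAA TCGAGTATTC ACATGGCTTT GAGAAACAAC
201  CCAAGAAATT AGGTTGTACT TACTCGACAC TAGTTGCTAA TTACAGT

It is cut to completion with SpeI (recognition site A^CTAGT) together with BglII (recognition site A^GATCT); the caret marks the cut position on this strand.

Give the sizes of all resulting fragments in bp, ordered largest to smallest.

87, 66, 39, 37, 18 bp

SpeI sites (ACTAGT) start at positions 87, 126, 229.
SpeI cuts after the first base of each site, so after positions 87, 126, 229.
The BglII site (AGATCT) starts at position 163.
BglII cuts after the first base of each site, so after position 163.
Combined cut positions: 87, 126, 163, 229.
Linear molecule, 4 cuts → 5 fragments:
  1–87 → 87 bp
  88–126 → 39 bp
  127–163 → 37 bp
  164–229 → 66 bp
  230–247 → 18 bp
Sorted largest to smallest: 87, 66, 39, 37, 18 bp.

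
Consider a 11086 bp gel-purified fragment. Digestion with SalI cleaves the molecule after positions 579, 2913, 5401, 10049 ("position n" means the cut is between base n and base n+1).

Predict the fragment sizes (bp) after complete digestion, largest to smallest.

4648, 2488, 2334, 1037, 579 bp

Linear molecule, 4 cuts → 5 fragments:
  579 − 0 = 579 bp
  2913 − 579 = 2334 bp
  5401 − 2913 = 2488 bp
  10049 − 5401 = 4648 bp
  11086 − 10049 = 1037 bp
Sorted largest to smallest: 4648, 2488, 2334, 1037, 579 bp.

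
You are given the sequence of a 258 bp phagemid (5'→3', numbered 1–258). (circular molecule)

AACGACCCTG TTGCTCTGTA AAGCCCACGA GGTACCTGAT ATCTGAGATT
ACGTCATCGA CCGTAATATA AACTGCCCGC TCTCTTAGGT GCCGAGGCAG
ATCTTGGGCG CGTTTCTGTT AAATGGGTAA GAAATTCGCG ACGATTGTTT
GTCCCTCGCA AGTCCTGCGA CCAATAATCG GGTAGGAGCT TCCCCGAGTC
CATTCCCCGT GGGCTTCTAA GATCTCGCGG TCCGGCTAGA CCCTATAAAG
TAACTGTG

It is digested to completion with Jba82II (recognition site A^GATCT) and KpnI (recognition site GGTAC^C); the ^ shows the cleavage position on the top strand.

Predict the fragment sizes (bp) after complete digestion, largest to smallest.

Jba82II sites (AGATCT) start at positions 99, 220.
Jba82II cuts after the first base of each site, so after positions 99, 220.
The KpnI site (GGTACC) starts at position 31.
KpnI cuts after base 5 of each site (before the last base), so after position 35.
Combined cut positions: 35, 99, 220.
Circular molecule, 3 cuts → 3 fragments:
  36–99 → 64 bp
  100–220 → 121 bp
  221–258 then 1–35 → 38 + 35 = 73 bp
Sorted largest to smallest: 121, 73, 64 bp.

121, 73, 64 bp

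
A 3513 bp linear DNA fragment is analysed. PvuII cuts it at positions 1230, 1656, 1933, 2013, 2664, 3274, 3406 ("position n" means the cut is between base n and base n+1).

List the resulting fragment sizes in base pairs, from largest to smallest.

Linear molecule, 7 cuts → 8 fragments:
  1230 − 0 = 1230 bp
  1656 − 1230 = 426 bp
  1933 − 1656 = 277 bp
  2013 − 1933 = 80 bp
  2664 − 2013 = 651 bp
  3274 − 2664 = 610 bp
  3406 − 3274 = 132 bp
  3513 − 3406 = 107 bp
Sorted largest to smallest: 1230, 651, 610, 426, 277, 132, 107, 80 bp.

1230, 651, 610, 426, 277, 132, 107, 80 bp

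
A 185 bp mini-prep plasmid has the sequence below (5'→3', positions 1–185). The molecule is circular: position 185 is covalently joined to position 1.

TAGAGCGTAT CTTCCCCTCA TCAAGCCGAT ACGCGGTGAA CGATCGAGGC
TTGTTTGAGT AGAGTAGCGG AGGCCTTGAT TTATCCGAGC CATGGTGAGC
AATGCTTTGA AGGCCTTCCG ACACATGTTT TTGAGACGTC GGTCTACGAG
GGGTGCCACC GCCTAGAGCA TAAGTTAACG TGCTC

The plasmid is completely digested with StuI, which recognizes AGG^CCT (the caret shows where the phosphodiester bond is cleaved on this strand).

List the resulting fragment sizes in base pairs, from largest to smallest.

StuI sites (AGGCCT) start at positions 71, 111.
StuI cuts after base 3 of each site, so after positions 73, 113.
Circular molecule, 2 cuts → 2 fragments:
  74–113 → 40 bp
  114–185 then 1–73 → 72 + 73 = 145 bp
Sorted largest to smallest: 145, 40 bp.

145, 40 bp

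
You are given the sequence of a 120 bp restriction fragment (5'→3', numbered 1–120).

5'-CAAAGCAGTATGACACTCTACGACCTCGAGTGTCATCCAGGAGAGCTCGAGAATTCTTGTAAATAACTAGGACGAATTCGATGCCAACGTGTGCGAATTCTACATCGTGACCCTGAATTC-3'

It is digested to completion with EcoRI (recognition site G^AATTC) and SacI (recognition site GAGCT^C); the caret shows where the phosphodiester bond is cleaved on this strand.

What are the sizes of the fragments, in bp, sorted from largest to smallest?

EcoRI sites (GAATTC) start at positions 51, 74, 95, 115.
EcoRI cuts after the first base of each site, so after positions 51, 74, 95, 115.
The SacI site (GAGCTC) starts at position 43.
SacI cuts after base 5 of each site (before the last base), so after position 47.
Combined cut positions: 47, 51, 74, 95, 115.
Linear molecule, 5 cuts → 6 fragments:
  1–47 → 47 bp
  48–51 → 4 bp
  52–74 → 23 bp
  75–95 → 21 bp
  96–115 → 20 bp
  116–120 → 5 bp
Sorted largest to smallest: 47, 23, 21, 20, 5, 4 bp.

47, 23, 21, 20, 5, 4 bp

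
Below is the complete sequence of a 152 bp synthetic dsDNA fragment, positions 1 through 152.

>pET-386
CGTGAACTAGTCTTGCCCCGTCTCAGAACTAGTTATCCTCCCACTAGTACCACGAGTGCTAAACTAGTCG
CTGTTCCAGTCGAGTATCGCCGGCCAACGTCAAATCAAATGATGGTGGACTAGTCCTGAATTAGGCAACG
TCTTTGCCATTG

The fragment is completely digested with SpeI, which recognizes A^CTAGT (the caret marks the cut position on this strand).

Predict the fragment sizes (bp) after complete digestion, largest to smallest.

56, 33, 22, 20, 15, 6 bp

SpeI sites (ACTAGT) start at positions 6, 28, 43, 63, 119.
SpeI cuts after the first base of each site, so after positions 6, 28, 43, 63, 119.
Linear molecule, 5 cuts → 6 fragments:
  1–6 → 6 bp
  7–28 → 22 bp
  29–43 → 15 bp
  44–63 → 20 bp
  64–119 → 56 bp
  120–152 → 33 bp
Sorted largest to smallest: 56, 33, 22, 20, 15, 6 bp.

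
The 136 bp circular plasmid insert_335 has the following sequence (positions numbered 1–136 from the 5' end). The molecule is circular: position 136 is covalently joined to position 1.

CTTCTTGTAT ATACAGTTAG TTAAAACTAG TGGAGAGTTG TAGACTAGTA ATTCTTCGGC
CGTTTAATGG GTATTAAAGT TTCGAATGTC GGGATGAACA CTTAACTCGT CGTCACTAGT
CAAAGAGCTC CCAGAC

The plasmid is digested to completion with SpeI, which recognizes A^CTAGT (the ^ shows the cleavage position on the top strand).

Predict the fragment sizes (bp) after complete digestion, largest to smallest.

SpeI sites (ACTAGT) start at positions 26, 44, 115.
SpeI cuts after the first base of each site, so after positions 26, 44, 115.
Circular molecule, 3 cuts → 3 fragments:
  27–44 → 18 bp
  45–115 → 71 bp
  116–136 then 1–26 → 21 + 26 = 47 bp
Sorted largest to smallest: 71, 47, 18 bp.

71, 47, 18 bp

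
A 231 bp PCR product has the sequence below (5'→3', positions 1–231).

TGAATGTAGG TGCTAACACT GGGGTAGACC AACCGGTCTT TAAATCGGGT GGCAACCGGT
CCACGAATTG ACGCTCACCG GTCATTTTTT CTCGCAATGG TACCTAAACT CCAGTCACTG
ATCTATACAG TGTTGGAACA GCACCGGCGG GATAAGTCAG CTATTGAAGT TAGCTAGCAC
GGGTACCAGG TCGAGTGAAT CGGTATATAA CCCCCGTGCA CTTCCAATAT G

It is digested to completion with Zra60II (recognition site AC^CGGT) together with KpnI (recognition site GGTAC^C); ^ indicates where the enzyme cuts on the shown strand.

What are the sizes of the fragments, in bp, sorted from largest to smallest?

Zra60II sites (ACCGGT) start at positions 32, 55, 77.
Zra60II cuts after base 2 of each site, so after positions 33, 56, 78.
KpnI sites (GGTACC) start at positions 99, 182.
KpnI cuts after base 5 of each site (before the last base), so after positions 103, 186.
Combined cut positions: 33, 56, 78, 103, 186.
Linear molecule, 5 cuts → 6 fragments:
  1–33 → 33 bp
  34–56 → 23 bp
  57–78 → 22 bp
  79–103 → 25 bp
  104–186 → 83 bp
  187–231 → 45 bp
Sorted largest to smallest: 83, 45, 33, 25, 23, 22 bp.

83, 45, 33, 25, 23, 22 bp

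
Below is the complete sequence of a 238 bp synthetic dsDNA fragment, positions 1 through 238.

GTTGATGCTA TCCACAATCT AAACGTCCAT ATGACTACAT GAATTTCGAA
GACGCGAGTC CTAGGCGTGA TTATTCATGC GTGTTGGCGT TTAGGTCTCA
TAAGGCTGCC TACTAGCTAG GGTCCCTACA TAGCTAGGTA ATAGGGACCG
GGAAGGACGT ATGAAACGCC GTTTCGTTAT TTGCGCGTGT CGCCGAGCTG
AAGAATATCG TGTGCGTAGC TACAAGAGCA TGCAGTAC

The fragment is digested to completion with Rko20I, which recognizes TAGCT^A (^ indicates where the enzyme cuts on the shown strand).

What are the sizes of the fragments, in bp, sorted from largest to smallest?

Rko20I sites (TAGCTA) start at positions 114, 131, 217.
Rko20I cuts after base 5 of each site (before the last base), so after positions 118, 135, 221.
Linear molecule, 3 cuts → 4 fragments:
  1–118 → 118 bp
  119–135 → 17 bp
  136–221 → 86 bp
  222–238 → 17 bp
Sorted largest to smallest: 118, 86, 17, 17 bp.

118, 86, 17, 17 bp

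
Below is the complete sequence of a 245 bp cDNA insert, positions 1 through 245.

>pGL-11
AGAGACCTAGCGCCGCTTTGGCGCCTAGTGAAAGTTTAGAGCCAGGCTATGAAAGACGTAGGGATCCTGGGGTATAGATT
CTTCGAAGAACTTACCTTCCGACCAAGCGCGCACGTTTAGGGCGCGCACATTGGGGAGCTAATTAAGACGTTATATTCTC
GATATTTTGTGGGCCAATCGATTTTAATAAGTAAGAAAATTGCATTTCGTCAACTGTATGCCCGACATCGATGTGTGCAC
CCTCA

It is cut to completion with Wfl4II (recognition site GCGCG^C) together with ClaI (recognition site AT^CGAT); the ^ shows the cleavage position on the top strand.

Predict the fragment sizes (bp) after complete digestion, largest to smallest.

Wfl4II sites (GCGCGC) start at positions 107, 122.
Wfl4II cuts after base 5 of each site (before the last base), so after positions 111, 126.
ClaI sites (ATCGAT) start at positions 177, 227.
ClaI cuts after base 2 of each site, so after positions 178, 228.
Combined cut positions: 111, 126, 178, 228.
Linear molecule, 4 cuts → 5 fragments:
  1–111 → 111 bp
  112–126 → 15 bp
  127–178 → 52 bp
  179–228 → 50 bp
  229–245 → 17 bp
Sorted largest to smallest: 111, 52, 50, 17, 15 bp.

111, 52, 50, 17, 15 bp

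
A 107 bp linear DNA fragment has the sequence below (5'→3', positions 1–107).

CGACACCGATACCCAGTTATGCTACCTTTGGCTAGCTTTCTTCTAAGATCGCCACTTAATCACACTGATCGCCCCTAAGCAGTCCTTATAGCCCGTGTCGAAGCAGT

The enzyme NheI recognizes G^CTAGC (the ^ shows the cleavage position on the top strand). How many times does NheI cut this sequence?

GCTAGC occurs starting at position 31.
NheI cuts at 1 site.

1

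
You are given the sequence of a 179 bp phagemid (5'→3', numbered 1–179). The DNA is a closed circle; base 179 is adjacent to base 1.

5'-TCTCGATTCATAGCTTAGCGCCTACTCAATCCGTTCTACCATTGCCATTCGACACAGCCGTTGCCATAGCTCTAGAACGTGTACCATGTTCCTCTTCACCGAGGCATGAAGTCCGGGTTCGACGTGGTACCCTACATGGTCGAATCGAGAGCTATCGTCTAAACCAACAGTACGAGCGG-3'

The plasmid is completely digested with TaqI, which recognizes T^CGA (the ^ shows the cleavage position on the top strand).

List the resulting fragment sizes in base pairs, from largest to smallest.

70, 46, 37, 21, 5 bp

TaqI sites (TCGA) start at positions 3, 49, 119, 140, 145.
TaqI cuts after the first base of each site, so after positions 3, 49, 119, 140, 145.
Circular molecule, 5 cuts → 5 fragments:
  4–49 → 46 bp
  50–119 → 70 bp
  120–140 → 21 bp
  141–145 → 5 bp
  146–179 then 1–3 → 34 + 3 = 37 bp
Sorted largest to smallest: 70, 46, 37, 21, 5 bp.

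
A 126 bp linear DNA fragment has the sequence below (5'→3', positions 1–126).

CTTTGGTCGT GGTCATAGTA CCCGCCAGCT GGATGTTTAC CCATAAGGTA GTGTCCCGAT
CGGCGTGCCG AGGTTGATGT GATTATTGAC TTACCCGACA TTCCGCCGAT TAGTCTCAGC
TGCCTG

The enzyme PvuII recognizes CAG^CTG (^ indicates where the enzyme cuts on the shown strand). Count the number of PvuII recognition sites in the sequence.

CAGCTG occurs starting at positions 26, 117.
PvuII cuts at 2 sites.

2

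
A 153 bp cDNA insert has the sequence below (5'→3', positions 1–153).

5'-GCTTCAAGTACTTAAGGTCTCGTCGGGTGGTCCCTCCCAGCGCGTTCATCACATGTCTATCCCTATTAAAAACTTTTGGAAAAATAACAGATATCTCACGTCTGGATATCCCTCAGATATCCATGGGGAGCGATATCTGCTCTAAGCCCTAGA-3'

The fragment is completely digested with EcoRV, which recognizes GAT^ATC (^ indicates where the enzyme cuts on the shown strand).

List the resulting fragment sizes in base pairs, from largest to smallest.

EcoRV sites (GATATC) start at positions 90, 105, 116, 132.
EcoRV cuts after base 3 of each site, so after positions 92, 107, 118, 134.
Linear molecule, 4 cuts → 5 fragments:
  1–92 → 92 bp
  93–107 → 15 bp
  108–118 → 11 bp
  119–134 → 16 bp
  135–153 → 19 bp
Sorted largest to smallest: 92, 19, 16, 15, 11 bp.

92, 19, 16, 15, 11 bp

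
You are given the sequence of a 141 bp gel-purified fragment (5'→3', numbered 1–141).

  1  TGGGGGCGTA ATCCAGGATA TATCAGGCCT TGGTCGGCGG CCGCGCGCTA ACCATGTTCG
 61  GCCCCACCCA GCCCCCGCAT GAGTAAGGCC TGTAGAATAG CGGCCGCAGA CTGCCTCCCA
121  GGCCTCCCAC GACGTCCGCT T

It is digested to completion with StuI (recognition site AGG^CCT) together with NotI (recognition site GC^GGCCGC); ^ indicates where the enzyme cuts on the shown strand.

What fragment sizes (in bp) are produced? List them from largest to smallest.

50, 27, 21, 19, 13, 11 bp

StuI sites (AGGCCT) start at positions 25, 86, 120.
StuI cuts after base 3 of each site, so after positions 27, 88, 122.
NotI sites (GCGGCCGC) start at positions 37, 100.
NotI cuts after base 2 of each site, so after positions 38, 101.
Combined cut positions: 27, 38, 88, 101, 122.
Linear molecule, 5 cuts → 6 fragments:
  1–27 → 27 bp
  28–38 → 11 bp
  39–88 → 50 bp
  89–101 → 13 bp
  102–122 → 21 bp
  123–141 → 19 bp
Sorted largest to smallest: 50, 27, 21, 19, 13, 11 bp.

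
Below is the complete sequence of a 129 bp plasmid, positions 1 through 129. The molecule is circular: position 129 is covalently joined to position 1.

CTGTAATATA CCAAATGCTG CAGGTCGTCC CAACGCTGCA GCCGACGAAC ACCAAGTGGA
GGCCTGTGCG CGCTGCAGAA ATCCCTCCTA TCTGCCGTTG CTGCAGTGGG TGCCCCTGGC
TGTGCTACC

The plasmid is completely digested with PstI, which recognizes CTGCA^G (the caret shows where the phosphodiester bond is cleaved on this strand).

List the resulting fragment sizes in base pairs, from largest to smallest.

PstI sites (CTGCAG) start at positions 18, 36, 73, 101.
PstI cuts after base 5 of each site (before the last base), so after positions 22, 40, 77, 105.
Circular molecule, 4 cuts → 4 fragments:
  23–40 → 18 bp
  41–77 → 37 bp
  78–105 → 28 bp
  106–129 then 1–22 → 24 + 22 = 46 bp
Sorted largest to smallest: 46, 37, 28, 18 bp.

46, 37, 28, 18 bp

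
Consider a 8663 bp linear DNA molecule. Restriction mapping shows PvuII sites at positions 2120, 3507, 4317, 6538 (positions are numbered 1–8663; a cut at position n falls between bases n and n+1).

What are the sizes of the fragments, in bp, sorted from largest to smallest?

Linear molecule, 4 cuts → 5 fragments:
  2120 − 0 = 2120 bp
  3507 − 2120 = 1387 bp
  4317 − 3507 = 810 bp
  6538 − 4317 = 2221 bp
  8663 − 6538 = 2125 bp
Sorted largest to smallest: 2221, 2125, 2120, 1387, 810 bp.

2221, 2125, 2120, 1387, 810 bp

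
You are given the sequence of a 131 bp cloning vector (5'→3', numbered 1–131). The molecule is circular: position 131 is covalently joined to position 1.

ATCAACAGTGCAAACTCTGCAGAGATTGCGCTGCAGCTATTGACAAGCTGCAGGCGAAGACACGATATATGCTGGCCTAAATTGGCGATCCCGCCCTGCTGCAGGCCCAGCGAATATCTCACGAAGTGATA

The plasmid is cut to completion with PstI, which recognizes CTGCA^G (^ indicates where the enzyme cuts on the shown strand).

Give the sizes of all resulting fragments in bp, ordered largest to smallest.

PstI sites (CTGCAG) start at positions 17, 31, 48, 99.
PstI cuts after base 5 of each site (before the last base), so after positions 21, 35, 52, 103.
Circular molecule, 4 cuts → 4 fragments:
  22–35 → 14 bp
  36–52 → 17 bp
  53–103 → 51 bp
  104–131 then 1–21 → 28 + 21 = 49 bp
Sorted largest to smallest: 51, 49, 17, 14 bp.

51, 49, 17, 14 bp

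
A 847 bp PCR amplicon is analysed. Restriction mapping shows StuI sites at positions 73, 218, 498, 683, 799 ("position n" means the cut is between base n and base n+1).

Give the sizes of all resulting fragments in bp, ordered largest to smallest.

Linear molecule, 5 cuts → 6 fragments:
  73 − 0 = 73 bp
  218 − 73 = 145 bp
  498 − 218 = 280 bp
  683 − 498 = 185 bp
  799 − 683 = 116 bp
  847 − 799 = 48 bp
Sorted largest to smallest: 280, 185, 145, 116, 73, 48 bp.

280, 185, 145, 116, 73, 48 bp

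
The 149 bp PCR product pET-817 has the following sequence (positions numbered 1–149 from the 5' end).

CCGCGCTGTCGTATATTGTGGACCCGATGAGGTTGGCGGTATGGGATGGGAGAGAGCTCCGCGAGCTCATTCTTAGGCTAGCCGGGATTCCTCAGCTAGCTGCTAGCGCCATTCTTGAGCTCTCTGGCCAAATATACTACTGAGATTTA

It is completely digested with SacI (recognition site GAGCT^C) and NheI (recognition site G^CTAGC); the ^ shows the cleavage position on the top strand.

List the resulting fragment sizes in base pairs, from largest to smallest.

58, 28, 19, 18, 10, 9, 7 bp

SacI sites (GAGCTC) start at positions 54, 63, 117.
SacI cuts after base 5 of each site (before the last base), so after positions 58, 67, 121.
NheI sites (GCTAGC) start at positions 77, 95, 102.
NheI cuts after the first base of each site, so after positions 77, 95, 102.
Combined cut positions: 58, 67, 77, 95, 102, 121.
Linear molecule, 6 cuts → 7 fragments:
  1–58 → 58 bp
  59–67 → 9 bp
  68–77 → 10 bp
  78–95 → 18 bp
  96–102 → 7 bp
  103–121 → 19 bp
  122–149 → 28 bp
Sorted largest to smallest: 58, 28, 19, 18, 10, 9, 7 bp.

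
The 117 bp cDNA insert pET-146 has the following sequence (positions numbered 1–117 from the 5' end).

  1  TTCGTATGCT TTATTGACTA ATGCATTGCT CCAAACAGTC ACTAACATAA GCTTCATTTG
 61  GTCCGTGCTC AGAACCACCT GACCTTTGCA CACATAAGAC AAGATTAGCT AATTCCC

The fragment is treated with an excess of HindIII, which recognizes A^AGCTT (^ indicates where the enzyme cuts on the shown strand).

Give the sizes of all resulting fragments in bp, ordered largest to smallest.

The HindIII site (AAGCTT) starts at position 49.
HindIII cuts after the first base of each site, so after position 49.
Linear molecule, 1 cut → 2 fragments:
  1–49 → 49 bp
  50–117 → 68 bp
Sorted largest to smallest: 68, 49 bp.

68, 49 bp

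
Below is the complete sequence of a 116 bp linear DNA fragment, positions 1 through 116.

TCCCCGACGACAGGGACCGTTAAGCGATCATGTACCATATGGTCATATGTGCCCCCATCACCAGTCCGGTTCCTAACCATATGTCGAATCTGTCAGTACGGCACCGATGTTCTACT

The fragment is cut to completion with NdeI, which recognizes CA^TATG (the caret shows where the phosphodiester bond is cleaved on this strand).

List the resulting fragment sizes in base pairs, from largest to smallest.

NdeI sites (CATATG) start at positions 36, 44, 78.
NdeI cuts after base 2 of each site, so after positions 37, 45, 79.
Linear molecule, 3 cuts → 4 fragments:
  1–37 → 37 bp
  38–45 → 8 bp
  46–79 → 34 bp
  80–116 → 37 bp
Sorted largest to smallest: 37, 37, 34, 8 bp.

37, 37, 34, 8 bp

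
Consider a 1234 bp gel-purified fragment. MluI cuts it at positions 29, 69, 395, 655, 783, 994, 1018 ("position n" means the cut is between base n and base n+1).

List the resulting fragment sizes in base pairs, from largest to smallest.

326, 260, 216, 211, 128, 40, 29, 24 bp

Linear molecule, 7 cuts → 8 fragments:
  29 − 0 = 29 bp
  69 − 29 = 40 bp
  395 − 69 = 326 bp
  655 − 395 = 260 bp
  783 − 655 = 128 bp
  994 − 783 = 211 bp
  1018 − 994 = 24 bp
  1234 − 1018 = 216 bp
Sorted largest to smallest: 326, 260, 216, 211, 128, 40, 29, 24 bp.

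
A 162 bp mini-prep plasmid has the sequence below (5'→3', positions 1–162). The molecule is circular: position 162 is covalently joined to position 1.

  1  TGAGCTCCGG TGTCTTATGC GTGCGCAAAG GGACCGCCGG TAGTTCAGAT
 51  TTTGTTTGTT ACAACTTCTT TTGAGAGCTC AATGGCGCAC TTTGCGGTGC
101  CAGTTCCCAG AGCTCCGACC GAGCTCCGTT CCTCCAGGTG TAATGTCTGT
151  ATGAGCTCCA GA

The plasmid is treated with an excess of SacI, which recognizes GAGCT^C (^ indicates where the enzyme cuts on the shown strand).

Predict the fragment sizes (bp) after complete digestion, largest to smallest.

SacI sites (GAGCTC) start at positions 2, 75, 110, 121, 153.
SacI cuts after base 5 of each site (before the last base), so after positions 6, 79, 114, 125, 157.
Circular molecule, 5 cuts → 5 fragments:
  7–79 → 73 bp
  80–114 → 35 bp
  115–125 → 11 bp
  126–157 → 32 bp
  158–162 then 1–6 → 5 + 6 = 11 bp
Sorted largest to smallest: 73, 35, 32, 11, 11 bp.

73, 35, 32, 11, 11 bp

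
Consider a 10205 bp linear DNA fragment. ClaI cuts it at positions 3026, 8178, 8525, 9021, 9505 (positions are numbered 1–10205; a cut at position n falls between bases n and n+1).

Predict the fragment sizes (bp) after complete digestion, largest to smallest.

5152, 3026, 700, 496, 484, 347 bp

Linear molecule, 5 cuts → 6 fragments:
  3026 − 0 = 3026 bp
  8178 − 3026 = 5152 bp
  8525 − 8178 = 347 bp
  9021 − 8525 = 496 bp
  9505 − 9021 = 484 bp
  10205 − 9505 = 700 bp
Sorted largest to smallest: 5152, 3026, 700, 496, 484, 347 bp.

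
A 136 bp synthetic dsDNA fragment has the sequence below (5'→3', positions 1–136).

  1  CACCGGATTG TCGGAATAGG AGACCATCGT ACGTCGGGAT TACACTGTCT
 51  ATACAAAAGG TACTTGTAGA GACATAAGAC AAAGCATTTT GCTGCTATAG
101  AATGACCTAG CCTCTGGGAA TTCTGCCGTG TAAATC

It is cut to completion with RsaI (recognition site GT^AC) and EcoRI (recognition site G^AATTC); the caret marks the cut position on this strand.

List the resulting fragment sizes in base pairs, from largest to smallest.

57, 31, 30, 18 bp

RsaI sites (GTAC) start at positions 29, 60.
RsaI cuts after base 2 of each site, so after positions 30, 61.
The EcoRI site (GAATTC) starts at position 118.
EcoRI cuts after the first base of each site, so after position 118.
Combined cut positions: 30, 61, 118.
Linear molecule, 3 cuts → 4 fragments:
  1–30 → 30 bp
  31–61 → 31 bp
  62–118 → 57 bp
  119–136 → 18 bp
Sorted largest to smallest: 57, 31, 30, 18 bp.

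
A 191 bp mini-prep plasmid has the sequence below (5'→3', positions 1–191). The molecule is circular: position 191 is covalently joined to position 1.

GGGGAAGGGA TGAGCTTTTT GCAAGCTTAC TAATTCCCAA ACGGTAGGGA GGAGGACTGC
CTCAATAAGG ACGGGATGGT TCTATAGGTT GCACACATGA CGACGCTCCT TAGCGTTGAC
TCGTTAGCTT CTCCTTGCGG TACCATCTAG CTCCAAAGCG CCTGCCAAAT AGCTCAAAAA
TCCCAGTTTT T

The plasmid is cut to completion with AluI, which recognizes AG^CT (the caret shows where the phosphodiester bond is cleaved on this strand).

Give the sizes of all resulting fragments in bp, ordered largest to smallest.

AluI sites (AGCT) start at positions 13, 24, 126, 149, 171.
AluI cuts after base 2 of each site, so after positions 14, 25, 127, 150, 172.
Circular molecule, 5 cuts → 5 fragments:
  15–25 → 11 bp
  26–127 → 102 bp
  128–150 → 23 bp
  151–172 → 22 bp
  173–191 then 1–14 → 19 + 14 = 33 bp
Sorted largest to smallest: 102, 33, 23, 22, 11 bp.

102, 33, 23, 22, 11 bp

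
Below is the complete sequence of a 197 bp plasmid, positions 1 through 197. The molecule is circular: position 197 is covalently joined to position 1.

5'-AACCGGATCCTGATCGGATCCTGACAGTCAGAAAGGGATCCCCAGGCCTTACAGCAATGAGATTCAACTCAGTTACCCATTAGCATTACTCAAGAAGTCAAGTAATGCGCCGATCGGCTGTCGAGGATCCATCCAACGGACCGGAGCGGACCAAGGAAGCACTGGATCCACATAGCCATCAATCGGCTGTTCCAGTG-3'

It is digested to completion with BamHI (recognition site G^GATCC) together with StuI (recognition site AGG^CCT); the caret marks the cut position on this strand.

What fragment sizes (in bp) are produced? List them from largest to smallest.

79, 39, 38, 20, 11, 10 bp

BamHI sites (GGATCC) start at positions 5, 16, 36, 125, 164.
BamHI cuts after the first base of each site, so after positions 5, 16, 36, 125, 164.
The StuI site (AGGCCT) starts at position 44.
StuI cuts after base 3 of each site, so after position 46.
Combined cut positions: 5, 16, 36, 46, 125, 164.
Circular molecule, 6 cuts → 6 fragments:
  6–16 → 11 bp
  17–36 → 20 bp
  37–46 → 10 bp
  47–125 → 79 bp
  126–164 → 39 bp
  165–197 then 1–5 → 33 + 5 = 38 bp
Sorted largest to smallest: 79, 39, 38, 20, 11, 10 bp.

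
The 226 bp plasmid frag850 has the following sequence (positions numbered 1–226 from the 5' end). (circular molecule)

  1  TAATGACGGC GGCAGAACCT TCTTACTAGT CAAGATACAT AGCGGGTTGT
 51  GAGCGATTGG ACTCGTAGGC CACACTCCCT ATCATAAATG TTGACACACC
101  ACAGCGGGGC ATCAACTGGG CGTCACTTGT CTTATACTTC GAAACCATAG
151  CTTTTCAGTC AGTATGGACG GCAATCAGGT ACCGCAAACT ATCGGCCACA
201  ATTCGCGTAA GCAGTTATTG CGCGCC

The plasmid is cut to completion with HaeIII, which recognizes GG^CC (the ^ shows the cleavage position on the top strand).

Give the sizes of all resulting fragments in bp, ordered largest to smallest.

HaeIII sites (GGCC) start at positions 68, 194.
HaeIII cuts after base 2 of each site, so after positions 69, 195.
Circular molecule, 2 cuts → 2 fragments:
  70–195 → 126 bp
  196–226 then 1–69 → 31 + 69 = 100 bp
Sorted largest to smallest: 126, 100 bp.

126, 100 bp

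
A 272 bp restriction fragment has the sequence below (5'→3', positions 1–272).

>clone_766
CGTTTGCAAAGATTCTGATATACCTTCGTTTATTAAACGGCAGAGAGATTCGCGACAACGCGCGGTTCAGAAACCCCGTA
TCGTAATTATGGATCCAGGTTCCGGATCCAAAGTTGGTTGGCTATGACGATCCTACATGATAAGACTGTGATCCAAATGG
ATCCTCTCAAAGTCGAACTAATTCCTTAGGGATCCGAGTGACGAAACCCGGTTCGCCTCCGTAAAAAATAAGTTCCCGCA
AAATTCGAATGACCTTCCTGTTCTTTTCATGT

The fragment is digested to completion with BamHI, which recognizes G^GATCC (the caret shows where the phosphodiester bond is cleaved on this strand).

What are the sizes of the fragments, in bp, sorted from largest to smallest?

BamHI sites (GGATCC) start at positions 91, 104, 159, 190.
BamHI cuts after the first base of each site, so after positions 91, 104, 159, 190.
Linear molecule, 4 cuts → 5 fragments:
  1–91 → 91 bp
  92–104 → 13 bp
  105–159 → 55 bp
  160–190 → 31 bp
  191–272 → 82 bp
Sorted largest to smallest: 91, 82, 55, 31, 13 bp.

91, 82, 55, 31, 13 bp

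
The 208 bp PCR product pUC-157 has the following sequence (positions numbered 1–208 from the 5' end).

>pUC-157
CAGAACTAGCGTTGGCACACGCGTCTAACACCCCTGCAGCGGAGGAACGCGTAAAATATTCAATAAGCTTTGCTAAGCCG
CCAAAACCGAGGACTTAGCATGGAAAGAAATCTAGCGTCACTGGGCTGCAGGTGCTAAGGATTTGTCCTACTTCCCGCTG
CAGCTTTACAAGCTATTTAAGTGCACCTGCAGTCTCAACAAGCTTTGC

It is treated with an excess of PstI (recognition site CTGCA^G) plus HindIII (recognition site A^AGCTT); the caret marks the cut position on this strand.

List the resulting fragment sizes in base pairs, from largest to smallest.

PstI sites (CTGCAG) start at positions 34, 126, 158, 187.
PstI cuts after base 5 of each site (before the last base), so after positions 38, 130, 162, 191.
HindIII sites (AAGCTT) start at positions 65, 200.
HindIII cuts after the first base of each site, so after positions 65, 200.
Combined cut positions: 38, 65, 130, 162, 191, 200.
Linear molecule, 6 cuts → 7 fragments:
  1–38 → 38 bp
  39–65 → 27 bp
  66–130 → 65 bp
  131–162 → 32 bp
  163–191 → 29 bp
  192–200 → 9 bp
  201–208 → 8 bp
Sorted largest to smallest: 65, 38, 32, 29, 27, 9, 8 bp.

65, 38, 32, 29, 27, 9, 8 bp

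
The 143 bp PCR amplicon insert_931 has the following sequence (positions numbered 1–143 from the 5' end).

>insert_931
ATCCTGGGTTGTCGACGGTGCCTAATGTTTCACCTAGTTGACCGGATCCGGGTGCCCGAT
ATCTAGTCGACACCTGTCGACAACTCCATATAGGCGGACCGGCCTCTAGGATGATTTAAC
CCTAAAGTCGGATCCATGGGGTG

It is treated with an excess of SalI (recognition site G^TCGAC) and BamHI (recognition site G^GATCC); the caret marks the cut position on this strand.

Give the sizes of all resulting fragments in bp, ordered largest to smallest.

SalI sites (GTCGAC) start at positions 11, 66, 76.
SalI cuts after the first base of each site, so after positions 11, 66, 76.
BamHI sites (GGATCC) start at positions 44, 130.
BamHI cuts after the first base of each site, so after positions 44, 130.
Combined cut positions: 11, 44, 66, 76, 130.
Linear molecule, 5 cuts → 6 fragments:
  1–11 → 11 bp
  12–44 → 33 bp
  45–66 → 22 bp
  67–76 → 10 bp
  77–130 → 54 bp
  131–143 → 13 bp
Sorted largest to smallest: 54, 33, 22, 13, 11, 10 bp.

54, 33, 22, 13, 11, 10 bp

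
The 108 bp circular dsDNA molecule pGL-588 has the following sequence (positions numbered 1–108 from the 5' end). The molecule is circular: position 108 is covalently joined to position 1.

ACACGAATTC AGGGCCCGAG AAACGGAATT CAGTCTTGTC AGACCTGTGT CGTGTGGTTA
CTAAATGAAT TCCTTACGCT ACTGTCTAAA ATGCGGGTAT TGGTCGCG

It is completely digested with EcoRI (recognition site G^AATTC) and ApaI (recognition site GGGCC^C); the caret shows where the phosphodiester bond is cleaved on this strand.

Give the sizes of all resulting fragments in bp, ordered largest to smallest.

46, 41, 11, 10 bp

EcoRI sites (GAATTC) start at positions 5, 26, 67.
EcoRI cuts after the first base of each site, so after positions 5, 26, 67.
The ApaI site (GGGCCC) starts at position 12.
ApaI cuts after base 5 of each site (before the last base), so after position 16.
Combined cut positions: 5, 16, 26, 67.
Circular molecule, 4 cuts → 4 fragments:
  6–16 → 11 bp
  17–26 → 10 bp
  27–67 → 41 bp
  68–108 then 1–5 → 41 + 5 = 46 bp
Sorted largest to smallest: 46, 41, 11, 10 bp.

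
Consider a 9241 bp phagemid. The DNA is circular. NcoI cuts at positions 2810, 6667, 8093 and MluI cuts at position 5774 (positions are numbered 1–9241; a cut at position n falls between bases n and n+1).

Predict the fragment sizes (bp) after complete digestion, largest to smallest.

3958, 2964, 1426, 893 bp

Combined cut positions (sorted): 2810, 5774, 6667, 8093.
Circular molecule, 4 cuts → 4 fragments:
  5774 − 2810 = 2964 bp
  6667 − 5774 = 893 bp
  8093 − 6667 = 1426 bp
  wrap: 9241 − 8093 + 2810 = 3958 bp
Sorted largest to smallest: 3958, 2964, 1426, 893 bp.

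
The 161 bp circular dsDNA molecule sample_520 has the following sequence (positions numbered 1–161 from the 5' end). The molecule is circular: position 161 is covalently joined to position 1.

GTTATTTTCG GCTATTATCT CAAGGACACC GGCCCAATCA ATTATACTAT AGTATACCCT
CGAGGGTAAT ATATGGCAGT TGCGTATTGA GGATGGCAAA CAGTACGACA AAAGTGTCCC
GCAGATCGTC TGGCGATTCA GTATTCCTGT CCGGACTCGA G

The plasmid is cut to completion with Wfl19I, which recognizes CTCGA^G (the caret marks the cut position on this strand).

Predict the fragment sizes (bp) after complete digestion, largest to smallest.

Wfl19I sites (CTCGAG) start at positions 59, 156.
Wfl19I cuts after base 5 of each site (before the last base), so after positions 63, 160.
Circular molecule, 2 cuts → 2 fragments:
  64–160 → 97 bp
  161–161 then 1–63 → 1 + 63 = 64 bp
Sorted largest to smallest: 97, 64 bp.

97, 64 bp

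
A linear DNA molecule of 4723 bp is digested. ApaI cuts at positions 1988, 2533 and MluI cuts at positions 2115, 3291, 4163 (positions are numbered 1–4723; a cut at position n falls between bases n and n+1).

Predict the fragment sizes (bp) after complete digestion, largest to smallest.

1988, 872, 758, 560, 418, 127 bp

Combined cut positions (sorted): 1988, 2115, 2533, 3291, 4163.
Linear molecule, 5 cuts → 6 fragments:
  1988 − 0 = 1988 bp
  2115 − 1988 = 127 bp
  2533 − 2115 = 418 bp
  3291 − 2533 = 758 bp
  4163 − 3291 = 872 bp
  4723 − 4163 = 560 bp
Sorted largest to smallest: 1988, 872, 758, 560, 418, 127 bp.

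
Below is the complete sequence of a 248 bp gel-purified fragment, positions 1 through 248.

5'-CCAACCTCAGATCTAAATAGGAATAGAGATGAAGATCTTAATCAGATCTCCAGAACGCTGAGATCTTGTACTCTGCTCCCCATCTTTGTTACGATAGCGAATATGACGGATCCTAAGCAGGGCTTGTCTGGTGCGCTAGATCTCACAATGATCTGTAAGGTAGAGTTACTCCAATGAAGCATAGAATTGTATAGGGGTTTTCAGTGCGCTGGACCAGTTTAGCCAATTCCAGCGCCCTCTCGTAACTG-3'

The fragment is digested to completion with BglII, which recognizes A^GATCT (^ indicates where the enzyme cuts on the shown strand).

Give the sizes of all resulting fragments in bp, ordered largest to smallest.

BglII sites (AGATCT) start at positions 9, 33, 44, 61, 138.
BglII cuts after the first base of each site, so after positions 9, 33, 44, 61, 138.
Linear molecule, 5 cuts → 6 fragments:
  1–9 → 9 bp
  10–33 → 24 bp
  34–44 → 11 bp
  45–61 → 17 bp
  62–138 → 77 bp
  139–248 → 110 bp
Sorted largest to smallest: 110, 77, 24, 17, 11, 9 bp.

110, 77, 24, 17, 11, 9 bp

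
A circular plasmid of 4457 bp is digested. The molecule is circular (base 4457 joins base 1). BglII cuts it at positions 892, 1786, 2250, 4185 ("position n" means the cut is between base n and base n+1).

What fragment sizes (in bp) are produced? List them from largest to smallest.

Circular molecule, 4 cuts → 4 fragments:
  1786 − 892 = 894 bp
  2250 − 1786 = 464 bp
  4185 − 2250 = 1935 bp
  wrap: 4457 − 4185 + 892 = 1164 bp
Sorted largest to smallest: 1935, 1164, 894, 464 bp.

1935, 1164, 894, 464 bp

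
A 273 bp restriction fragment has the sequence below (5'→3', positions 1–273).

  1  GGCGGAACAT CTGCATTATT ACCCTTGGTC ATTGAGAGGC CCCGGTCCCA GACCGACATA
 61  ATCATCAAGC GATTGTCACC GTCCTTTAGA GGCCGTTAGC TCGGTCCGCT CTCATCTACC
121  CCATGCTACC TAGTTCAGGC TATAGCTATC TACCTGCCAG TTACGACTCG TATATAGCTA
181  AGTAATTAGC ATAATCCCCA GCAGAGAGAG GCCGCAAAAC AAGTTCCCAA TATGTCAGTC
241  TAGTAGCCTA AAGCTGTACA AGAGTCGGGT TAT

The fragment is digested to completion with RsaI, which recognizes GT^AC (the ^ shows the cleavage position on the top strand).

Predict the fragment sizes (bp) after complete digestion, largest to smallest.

257, 16 bp

The RsaI site (GTAC) starts at position 256.
RsaI cuts after base 2 of each site, so after position 257.
Linear molecule, 1 cut → 2 fragments:
  1–257 → 257 bp
  258–273 → 16 bp
Sorted largest to smallest: 257, 16 bp.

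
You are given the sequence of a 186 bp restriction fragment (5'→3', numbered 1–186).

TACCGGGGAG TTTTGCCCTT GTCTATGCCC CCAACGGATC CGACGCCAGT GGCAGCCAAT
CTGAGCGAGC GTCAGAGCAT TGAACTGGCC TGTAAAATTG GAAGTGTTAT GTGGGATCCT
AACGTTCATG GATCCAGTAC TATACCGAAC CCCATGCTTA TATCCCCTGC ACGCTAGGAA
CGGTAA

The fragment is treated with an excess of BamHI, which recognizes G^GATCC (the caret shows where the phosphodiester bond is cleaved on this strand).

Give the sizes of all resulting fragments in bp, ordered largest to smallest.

BamHI sites (GGATCC) start at positions 36, 114, 130.
BamHI cuts after the first base of each site, so after positions 36, 114, 130.
Linear molecule, 3 cuts → 4 fragments:
  1–36 → 36 bp
  37–114 → 78 bp
  115–130 → 16 bp
  131–186 → 56 bp
Sorted largest to smallest: 78, 56, 36, 16 bp.

78, 56, 36, 16 bp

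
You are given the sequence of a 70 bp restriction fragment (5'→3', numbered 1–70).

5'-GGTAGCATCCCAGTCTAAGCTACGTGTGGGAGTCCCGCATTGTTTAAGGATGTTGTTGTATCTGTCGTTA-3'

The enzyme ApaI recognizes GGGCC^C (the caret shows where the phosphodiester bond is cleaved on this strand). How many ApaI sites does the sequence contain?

0

No occurrence of GGGCCC is present in the sequence.
ApaI does not cut: 0 sites.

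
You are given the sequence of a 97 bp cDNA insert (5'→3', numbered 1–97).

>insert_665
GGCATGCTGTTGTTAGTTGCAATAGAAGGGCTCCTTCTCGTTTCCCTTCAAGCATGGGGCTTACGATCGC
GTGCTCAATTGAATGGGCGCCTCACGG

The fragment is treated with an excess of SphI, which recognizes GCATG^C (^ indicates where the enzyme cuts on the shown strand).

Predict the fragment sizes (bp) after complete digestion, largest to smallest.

The SphI site (GCATGC) starts at position 2.
SphI cuts after base 5 of each site (before the last base), so after position 6.
Linear molecule, 1 cut → 2 fragments:
  1–6 → 6 bp
  7–97 → 91 bp
Sorted largest to smallest: 91, 6 bp.

91, 6 bp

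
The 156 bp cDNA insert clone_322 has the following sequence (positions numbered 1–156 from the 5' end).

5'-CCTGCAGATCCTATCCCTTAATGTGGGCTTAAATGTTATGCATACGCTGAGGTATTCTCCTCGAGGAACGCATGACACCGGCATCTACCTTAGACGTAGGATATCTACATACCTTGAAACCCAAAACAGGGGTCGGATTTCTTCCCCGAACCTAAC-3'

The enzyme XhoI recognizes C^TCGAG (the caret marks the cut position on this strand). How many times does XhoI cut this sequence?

1

CTCGAG occurs starting at position 60.
XhoI cuts at 1 site.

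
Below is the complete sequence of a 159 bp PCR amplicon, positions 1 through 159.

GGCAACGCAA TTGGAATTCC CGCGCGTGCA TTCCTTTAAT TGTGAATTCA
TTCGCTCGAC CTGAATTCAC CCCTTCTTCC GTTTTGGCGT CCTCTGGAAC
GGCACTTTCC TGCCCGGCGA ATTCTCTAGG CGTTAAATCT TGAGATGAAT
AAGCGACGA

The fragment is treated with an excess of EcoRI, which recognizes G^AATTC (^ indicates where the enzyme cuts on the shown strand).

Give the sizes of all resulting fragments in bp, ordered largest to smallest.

EcoRI sites (GAATTC) start at positions 14, 44, 63, 119.
EcoRI cuts after the first base of each site, so after positions 14, 44, 63, 119.
Linear molecule, 4 cuts → 5 fragments:
  1–14 → 14 bp
  15–44 → 30 bp
  45–63 → 19 bp
  64–119 → 56 bp
  120–159 → 40 bp
Sorted largest to smallest: 56, 40, 30, 19, 14 bp.

56, 40, 30, 19, 14 bp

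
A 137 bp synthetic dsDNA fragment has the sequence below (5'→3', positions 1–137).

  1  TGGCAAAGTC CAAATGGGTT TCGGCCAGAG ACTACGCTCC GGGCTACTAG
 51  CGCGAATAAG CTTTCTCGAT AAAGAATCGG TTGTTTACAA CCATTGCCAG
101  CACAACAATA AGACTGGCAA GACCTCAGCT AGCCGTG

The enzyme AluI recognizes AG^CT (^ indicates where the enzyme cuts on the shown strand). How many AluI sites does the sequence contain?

AGCT occurs starting at positions 59, 127.
AluI cuts at 2 sites.

2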